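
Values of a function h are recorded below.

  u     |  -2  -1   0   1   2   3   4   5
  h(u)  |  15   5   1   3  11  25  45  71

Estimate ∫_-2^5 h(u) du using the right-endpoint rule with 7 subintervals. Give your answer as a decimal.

Δu = 1.
Sum = 1·[5 + 1 + 3 + 11 + 25 + 45 + 71] = 161.

161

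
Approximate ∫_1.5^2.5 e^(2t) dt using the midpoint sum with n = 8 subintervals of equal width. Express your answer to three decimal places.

63.997

Δt = (2.5 − 1.5)/8 = 0.125.
Midpoints: 1.5625, 1.6875, 1.8125, 1.9375, 2.0625, 2.1875, 2.3125, 2.4375.
f(1.5625) ≈ 22.760, f(1.6875) ≈ 29.224, f(1.8125) ≈ 37.525, f(1.9375) ≈ 48.183, f(2.0625) ≈ 61.868, f(2.1875) ≈ 79.440, f(2.3125) ≈ 102.003, f(2.4375) ≈ 130.974.
Sum = Δt · [f(1.5625) + f(1.6875) + f(1.8125) + ...].
Sum ≈ 63.997.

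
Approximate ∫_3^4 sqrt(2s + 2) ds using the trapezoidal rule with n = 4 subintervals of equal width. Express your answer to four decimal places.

Δs = (4 − 3)/4 = 0.25.
f(3) ≈ 2.8284, f(3.25) ≈ 2.9155, f(3.5) ≈ 3.0000, f(3.75) ≈ 3.0822, f(4) ≈ 3.1623.
T_4 = (Δs/2)·[f(s_0) + 2f(s_1) + 2f(s_2) + 2f(s_3) + f(s_4)].
Sum ≈ 2.9983.

2.9983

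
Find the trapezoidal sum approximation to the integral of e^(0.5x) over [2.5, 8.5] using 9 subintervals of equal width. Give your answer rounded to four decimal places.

134.4615

Δx = (8.5 − 2.5)/9 = 2/3.
f(2.5) ≈ 3.4903, f(19/6) ≈ 4.8712, f(23/6) ≈ 6.7983, f(4.5) ≈ 9.4877, f(31/6) ≈ 13.2412, f(35/6) ≈ 18.4796, f(6.5) ≈ 25.7903, f(43/6) ≈ 35.9933, f(47/6) ≈ 50.2327, f(8.5) ≈ 70.1054.
T_9 = (Δx/2)·[f(x_0) + 2f(x_1) + ... + 2f(x_{8}) + f(x_9)].
Sum ≈ 134.4615.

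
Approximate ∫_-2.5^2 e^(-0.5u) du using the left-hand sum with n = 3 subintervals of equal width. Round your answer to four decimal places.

Δu = (2 − (-2.5))/3 = 1.5.
Left endpoints: -2.5, -1, 0.5.
f(-2.5) ≈ 3.4903, f(-1) ≈ 1.6487, f(0.5) ≈ 0.7788.
Sum = Δu · [f(-2.5) + f(-1) + f(0.5)].
Sum ≈ 8.8768.

8.8768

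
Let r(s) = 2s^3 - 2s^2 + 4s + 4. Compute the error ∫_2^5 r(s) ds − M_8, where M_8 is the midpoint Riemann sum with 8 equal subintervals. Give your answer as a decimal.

Exact integral: ∫_2^5 r(s) ds = 280.5.
M_8 = 279.83203125.
Error = 280.5 − 279.83203125 = 0.66796875.

0.66796875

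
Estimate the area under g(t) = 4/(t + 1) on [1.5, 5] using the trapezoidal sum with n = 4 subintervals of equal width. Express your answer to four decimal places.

Δt = (5 − 1.5)/4 = 0.875.
g(1.5) = 1.6, g(2.375) = 32/27, g(3.25) = 16/17, g(4.125) = 32/41, g(5) = 2/3.
T_4 = (Δt/2)·[g(t_0) + 2g(t_1) + 2g(t_2) + 2g(t_3) + g(t_4)].
Sum ≈ 3.5352.

3.5352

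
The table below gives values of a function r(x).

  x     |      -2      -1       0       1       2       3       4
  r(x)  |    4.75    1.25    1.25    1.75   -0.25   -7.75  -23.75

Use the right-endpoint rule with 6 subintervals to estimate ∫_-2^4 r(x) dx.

Δx = 1.
Sum = 1·[1.25 + 1.25 + 1.75 + (-0.25) + (-7.75) + (-23.75)] = -27.5.

-27.5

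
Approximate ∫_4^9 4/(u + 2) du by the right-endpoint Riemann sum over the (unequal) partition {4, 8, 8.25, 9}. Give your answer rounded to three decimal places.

Subinterval widths: 4, 0.25, 0.75.
Right endpoints: 8, 8.25, 9.
f(8) = 0.4, f(8.25) = 16/41, f(9) = 4/11.
Sum = Σ Δu_i · f(u_i).
Sum ≈ 1.970.

1.970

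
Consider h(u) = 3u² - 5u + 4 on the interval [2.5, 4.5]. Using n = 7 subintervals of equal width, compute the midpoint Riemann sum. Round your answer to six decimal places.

48.459184

Δu = (4.5 − 2.5)/7 = 2/7.
Midpoints: 37/14, 41/14, 45/14, 3.5, 53/14, 57/14, 61/14.
h(37/14) = 2301/196, h(41/14) = 2957/196, h(45/14) = 3709/196, h(3.5) = 23.25, h(53/14) = 5501/196, h(57/14) = 6541/196, h(61/14) = 7677/196.
Sum = Δu · [h(37/14) + h(41/14) + h(45/14) + ...].
Sum ≈ 48.459184.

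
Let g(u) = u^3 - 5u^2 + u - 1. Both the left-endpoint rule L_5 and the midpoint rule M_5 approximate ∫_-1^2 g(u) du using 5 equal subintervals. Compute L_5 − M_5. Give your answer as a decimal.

-0.045

L_5 = -12.48.
M_5 = -12.435.
L_5 − M_5 = -0.045.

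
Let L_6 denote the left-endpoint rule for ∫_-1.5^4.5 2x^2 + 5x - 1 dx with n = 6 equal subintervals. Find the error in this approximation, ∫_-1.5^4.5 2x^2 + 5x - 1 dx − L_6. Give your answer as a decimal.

31

Exact integral: ∫_-1.5^4.5 f(x) dx = 102.
L_6 = 71.
Error = 102 − 71 = 31.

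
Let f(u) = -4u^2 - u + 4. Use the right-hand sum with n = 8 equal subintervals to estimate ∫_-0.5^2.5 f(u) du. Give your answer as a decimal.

Δu = (2.5 − (-0.5))/8 = 0.375.
Right endpoints: -0.125, 0.25, 0.625, 1, 1.375, 1.75, 2.125, 2.5.
f(-0.125) = 4.0625, f(0.25) = 3.5, f(0.625) = 1.8125, f(1) = -1, f(1.375) = -4.9375, f(1.75) = -10, f(2.125) = -16.1875, f(2.5) = -23.5.
Sum = Δu · [f(-0.125) + f(0.25) + f(0.625) + ...].
Sum = -17.34375.

-17.34375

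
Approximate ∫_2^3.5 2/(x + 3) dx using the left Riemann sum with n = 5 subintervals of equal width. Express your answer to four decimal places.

0.5388

Δx = (3.5 − 2)/5 = 0.3.
Left endpoints: 2, 2.3, 2.6, 2.9, 3.2.
f(2) = 0.4, f(2.3) = 20/53, f(2.6) = 5/14, f(2.9) = 20/59, f(3.2) = 10/31.
Sum = Δx · [f(2) + f(2.3) + f(2.6) + f(2.9) + f(3.2)].
Sum ≈ 0.5388.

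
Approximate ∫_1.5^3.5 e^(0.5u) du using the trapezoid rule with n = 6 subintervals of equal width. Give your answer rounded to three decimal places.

Δu = (3.5 − 1.5)/6 = 1/3.
f(1.5) ≈ 2.117, f(11/6) ≈ 2.501, f(13/6) ≈ 2.955, f(2.5) ≈ 3.490, f(17/6) ≈ 4.123, f(19/6) ≈ 4.871, f(3.5) ≈ 5.755.
T_6 = (Δu/2)·[f(u_0) + 2f(u_1) + ... + 2f(u_{5}) + f(u_6)].
Sum ≈ 7.292.

7.292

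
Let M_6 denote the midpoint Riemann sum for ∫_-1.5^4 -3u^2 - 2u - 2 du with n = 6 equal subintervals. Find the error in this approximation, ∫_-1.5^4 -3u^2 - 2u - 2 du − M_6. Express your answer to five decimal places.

-1.15538

Exact integral: ∫_-1.5^4 f(u) du = -92.125.
M_6 ≈ -90.9696181.
Error ≈ -92.125 − (-90.9696181) ≈ -1.15538.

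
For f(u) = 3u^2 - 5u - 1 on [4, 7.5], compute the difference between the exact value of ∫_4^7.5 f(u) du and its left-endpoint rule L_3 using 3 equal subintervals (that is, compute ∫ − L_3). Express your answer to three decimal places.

57.847

Exact integral: ∫_4^7.5 f(u) du = 253.75.
L_3 ≈ 195.90278.
Error ≈ 253.75 − 195.90278 ≈ 57.847.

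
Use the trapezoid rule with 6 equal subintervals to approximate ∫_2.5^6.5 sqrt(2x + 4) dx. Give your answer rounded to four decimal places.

14.3609

Δx = (6.5 − 2.5)/6 = 2/3.
f(2.5) ≈ 3.0000, f(19/6) ≈ 3.2146, f(23/6) ≈ 3.4157, f(4.5) ≈ 3.6056, f(31/6) ≈ 3.7859, f(35/6) ≈ 3.9581, f(6.5) ≈ 4.1231.
T_6 = (Δx/2)·[f(x_0) + 2f(x_1) + ... + 2f(x_{5}) + f(x_6)].
Sum ≈ 14.3609.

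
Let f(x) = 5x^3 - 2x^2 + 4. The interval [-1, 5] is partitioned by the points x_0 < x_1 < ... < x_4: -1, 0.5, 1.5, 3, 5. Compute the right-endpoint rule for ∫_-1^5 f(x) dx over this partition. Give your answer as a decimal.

Subinterval widths: 1.5, 1, 1.5, 2.
Right endpoints: 0.5, 1.5, 3, 5.
f(0.5) = 4.125, f(1.5) = 16.375, f(3) = 121, f(5) = 579.
Sum = Σ Δx_i · f(x_i).
Sum = 1362.0625.

1362.0625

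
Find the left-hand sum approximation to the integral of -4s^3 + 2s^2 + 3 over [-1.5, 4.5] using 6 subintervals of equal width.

-169

Δs = (4.5 − (-1.5))/6 = 1.
Left endpoints: -1.5, -0.5, 0.5, 1.5, 2.5, 3.5.
f(-1.5) = 21, f(-0.5) = 4, f(0.5) = 3, f(1.5) = -6, f(2.5) = -47, f(3.5) = -144.
Sum = Δs · [f(-1.5) + f(-0.5) + f(0.5) + ...].
Sum = -169.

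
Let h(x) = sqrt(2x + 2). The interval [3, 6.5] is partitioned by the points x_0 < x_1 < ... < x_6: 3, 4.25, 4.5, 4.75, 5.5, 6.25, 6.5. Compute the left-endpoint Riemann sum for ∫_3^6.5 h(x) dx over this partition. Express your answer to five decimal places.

Subinterval widths: 1.25, 0.25, 0.25, 0.75, 0.75, 0.25.
Left endpoints: 3, 4.25, 4.5, 4.75, 5.5, 6.25.
h(3) ≈ 2.82843, h(4.25) ≈ 3.24037, h(4.5) ≈ 3.31662, h(4.75) ≈ 3.39116, h(5.5) ≈ 3.60555, h(6.25) ≈ 3.80789.
Sum = Σ Δx_i · h(x_i).
Sum ≈ 11.37429.

11.37429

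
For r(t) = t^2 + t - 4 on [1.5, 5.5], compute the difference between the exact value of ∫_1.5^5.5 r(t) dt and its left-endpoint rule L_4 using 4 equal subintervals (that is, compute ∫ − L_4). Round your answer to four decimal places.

Exact integral: ∫_1.5^5.5 r(t) dt ≈ 52.333333.
L_4 = 37.
Error ≈ 52.333333 − 37 ≈ 15.3333.

15.3333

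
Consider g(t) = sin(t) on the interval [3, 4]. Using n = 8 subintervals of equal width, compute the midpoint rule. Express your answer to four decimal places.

-0.3366

Δt = (4 − 3)/8 = 0.125.
Midpoints: 3.0625, 3.1875, 3.3125, 3.4375, 3.5625, 3.6875, 3.8125, 3.9375.
g(3.0625) ≈ 0.0790, g(3.1875) ≈ -0.0459, g(3.3125) ≈ -0.1701, g(3.4375) ≈ -0.2916, g(3.5625) ≈ -0.4086, g(3.6875) ≈ -0.5192, g(3.8125) ≈ -0.6217, g(3.9375) ≈ -0.7145.
Sum = Δt · [g(3.0625) + g(3.1875) + g(3.3125) + ...].
Sum ≈ -0.3366.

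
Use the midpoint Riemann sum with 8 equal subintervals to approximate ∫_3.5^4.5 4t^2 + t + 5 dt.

73.328125

Δt = (4.5 − 3.5)/8 = 0.125.
Midpoints: 3.5625, 3.6875, 3.8125, 3.9375, 4.0625, 4.1875, 4.3125, 4.4375.
f(3.5625) = 59.328125, f(3.6875) = 63.078125, f(3.8125) = 66.953125, f(3.9375) = 70.953125, f(4.0625) = 75.078125, f(4.1875) = 79.328125, f(4.3125) = 83.703125, f(4.4375) = 88.203125.
Sum = Δt · [f(3.5625) + f(3.6875) + f(3.8125) + ...].
Sum = 73.328125.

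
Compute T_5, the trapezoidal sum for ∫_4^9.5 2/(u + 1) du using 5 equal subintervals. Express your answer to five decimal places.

Δu = (9.5 − 4)/5 = 1.1.
f(4) = 0.4, f(5.1) = 20/61, f(6.2) = 5/18, f(7.3) = 20/83, f(8.4) = 10/47, f(9.5) = 4/21.
T_5 = (Δu/2)·[f(u_0) + 2f(u_1) + ... + 2f(u_{4}) + f(u_5)].
Sum ≈ 1.49008.

1.49008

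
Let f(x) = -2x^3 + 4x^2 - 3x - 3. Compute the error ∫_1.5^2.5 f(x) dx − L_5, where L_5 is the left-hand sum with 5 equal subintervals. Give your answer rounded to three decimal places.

Exact integral: ∫_1.5^2.5 f(x) dx ≈ -9.66667.
L_5 = -8.57.
Error ≈ -9.66667 − (-8.57) ≈ -1.097.

-1.097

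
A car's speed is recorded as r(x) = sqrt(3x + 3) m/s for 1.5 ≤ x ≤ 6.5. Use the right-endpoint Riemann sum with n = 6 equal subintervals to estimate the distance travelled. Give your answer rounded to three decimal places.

Δx = (6.5 − 1.5)/6 = 5/6.
Right endpoints: 7/3, 19/6, 4, 29/6, 17/3, 6.5.
r(7/3) ≈ 3.162, r(19/6) ≈ 3.536, r(4) ≈ 3.873, r(29/6) ≈ 4.183, r(17/3) ≈ 4.472, r(6.5) ≈ 4.743.
Sum = Δx · [r(7/3) + r(19/6) + r(4) + ...].
Sum ≈ 19.975.

19.975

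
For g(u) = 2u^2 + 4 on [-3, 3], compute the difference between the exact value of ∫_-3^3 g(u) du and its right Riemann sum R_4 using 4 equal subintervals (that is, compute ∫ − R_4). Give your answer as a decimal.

-4.5

Exact integral: ∫_-3^3 g(u) du = 60.
R_4 = 64.5.
Error = 60 − 64.5 = -4.5.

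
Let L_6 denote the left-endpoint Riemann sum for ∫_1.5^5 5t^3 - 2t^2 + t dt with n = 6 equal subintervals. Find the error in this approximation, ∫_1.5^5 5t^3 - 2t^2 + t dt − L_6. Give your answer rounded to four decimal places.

Exact integral: ∫_1.5^5 f(t) dt ≈ 705.213542.
L_6 ≈ 549.373409.
Error ≈ 705.213542 − 549.373409 ≈ 155.8401.

155.8401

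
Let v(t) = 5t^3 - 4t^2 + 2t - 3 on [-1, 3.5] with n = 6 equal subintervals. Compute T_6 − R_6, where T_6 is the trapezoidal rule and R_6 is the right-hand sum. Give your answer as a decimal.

-68.765625

T_6 = 131.80078125.
R_6 = 200.56640625.
T_6 − R_6 = -68.765625.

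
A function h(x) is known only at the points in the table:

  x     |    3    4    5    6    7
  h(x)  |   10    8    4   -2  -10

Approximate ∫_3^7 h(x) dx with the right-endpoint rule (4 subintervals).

0

Δx = 1.
Sum = 1·[8 + 4 + (-2) + (-10)] = 0.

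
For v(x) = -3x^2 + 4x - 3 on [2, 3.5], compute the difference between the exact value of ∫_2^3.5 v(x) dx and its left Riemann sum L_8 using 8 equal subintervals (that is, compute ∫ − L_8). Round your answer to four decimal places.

Exact integral: ∫_2^3.5 v(x) dx = -22.875.
L_8 ≈ -21.143555.
Error ≈ -22.875 − (-21.143555) ≈ -1.7314.

-1.7314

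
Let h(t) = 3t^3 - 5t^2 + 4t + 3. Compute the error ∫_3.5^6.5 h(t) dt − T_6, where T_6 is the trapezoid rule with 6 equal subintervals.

-5

Exact integral: ∫_3.5^6.5 h(t) dt = 909.
T_6 = 914.
Error = 909 − 914 = -5.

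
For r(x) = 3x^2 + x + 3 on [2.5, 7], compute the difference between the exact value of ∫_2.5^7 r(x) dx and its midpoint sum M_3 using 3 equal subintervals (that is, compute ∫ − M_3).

Exact integral: ∫_2.5^7 r(x) dx = 362.25.
M_3 = 359.71875.
Error = 362.25 − 359.71875 = 2.53125.

2.53125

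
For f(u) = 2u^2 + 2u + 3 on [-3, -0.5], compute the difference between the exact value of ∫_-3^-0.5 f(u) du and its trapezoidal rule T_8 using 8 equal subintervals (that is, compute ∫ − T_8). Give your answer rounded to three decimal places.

Exact integral: ∫_-3^-0.5 f(u) du ≈ 16.66667.
T_8 ≈ 16.74805.
Error ≈ 16.66667 − 16.74805 ≈ -0.081.

-0.081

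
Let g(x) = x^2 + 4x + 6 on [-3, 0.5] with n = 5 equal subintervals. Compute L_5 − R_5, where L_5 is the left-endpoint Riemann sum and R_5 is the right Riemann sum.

L_5 = 10.99.
R_5 = 14.665.
L_5 − R_5 = -3.675.

-3.675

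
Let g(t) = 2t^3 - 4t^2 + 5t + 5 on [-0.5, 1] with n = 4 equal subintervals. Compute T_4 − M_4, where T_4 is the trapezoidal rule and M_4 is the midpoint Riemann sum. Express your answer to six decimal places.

T_4 ≈ 8.25585938.
M_4 ≈ 8.38769531.
T_4 − M_4 ≈ -0.131836.

-0.131836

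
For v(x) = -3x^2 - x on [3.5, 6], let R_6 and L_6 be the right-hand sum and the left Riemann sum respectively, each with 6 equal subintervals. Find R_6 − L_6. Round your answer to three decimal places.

R_6 ≈ -200.58160.
L_6 ≈ -169.85243.
R_6 − L_6 ≈ -30.729.

-30.729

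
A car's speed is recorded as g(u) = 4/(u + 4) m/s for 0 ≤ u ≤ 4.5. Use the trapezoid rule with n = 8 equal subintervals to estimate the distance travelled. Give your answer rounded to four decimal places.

Δu = (4.5 − 0)/8 = 0.5625.
g(0) = 1, g(0.5625) = 64/73, g(1.125) = 32/41, g(1.6875) = 64/91, g(2.25) = 0.64, g(2.8125) = 64/109, g(3.375) = 32/59, g(3.9375) = 64/127, g(4.5) = 8/17.
T_8 = (Δu/2)·[g(u_0) + 2g(u_1) + ... + 2g(u_{7}) + g(u_8)].
Sum ≈ 3.0202.

3.0202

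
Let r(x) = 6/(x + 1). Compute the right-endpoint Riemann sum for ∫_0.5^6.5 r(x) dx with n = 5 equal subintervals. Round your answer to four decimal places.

Δx = (6.5 − 0.5)/5 = 1.2.
Right endpoints: 1.7, 2.9, 4.1, 5.3, 6.5.
r(1.7) = 20/9, r(2.9) = 20/13, r(4.1) = 20/17, r(5.3) = 20/21, r(6.5) = 0.8.
Sum = Δx · [r(1.7) + r(2.9) + r(4.1) + r(5.3) + r(6.5)].
Sum ≈ 8.0274.

8.0274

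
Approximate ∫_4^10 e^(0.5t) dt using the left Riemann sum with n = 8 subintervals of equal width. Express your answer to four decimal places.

232.4617

Δt = (10 − 4)/8 = 0.75.
Left endpoints: 4, 4.75, 5.5, 6.25, 7, 7.75, 8.5, 9.25.
f(4) ≈ 7.3891, f(4.75) ≈ 10.7510, f(5.5) ≈ 15.6426, f(6.25) ≈ 22.7599, f(7) ≈ 33.1155, f(7.75) ≈ 48.1827, f(8.5) ≈ 70.1054, f(9.25) ≈ 102.0028.
Sum = Δt · [f(4) + f(4.75) + f(5.5) + ...].
Sum ≈ 232.4617.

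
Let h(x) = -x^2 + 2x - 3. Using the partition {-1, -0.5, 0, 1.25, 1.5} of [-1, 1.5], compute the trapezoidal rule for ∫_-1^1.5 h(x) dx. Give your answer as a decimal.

-8.078125

Subinterval widths: 0.5, 0.5, 1.25, 0.25.
h(-1) = -6, h(-0.5) = -4.25, h(0) = -3, h(1.25) = -2.0625, h(1.5) = -2.25.
On each subinterval the trapezoid contributes (Δx_i/2)·[h(x_{i-1}) + h(x_i)].
Sum = -8.078125.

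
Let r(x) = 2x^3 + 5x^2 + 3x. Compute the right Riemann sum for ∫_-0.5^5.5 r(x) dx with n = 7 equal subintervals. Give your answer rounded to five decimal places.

1009.40816

Δx = (5.5 − (-0.5))/7 = 6/7.
Right endpoints: 5/14, 17/14, 29/14, 41/14, 53/14, 65/14, 5.5.
r(5/14) = 1235/686, r(17/14) = 10013/686, r(29/14) = 31175/686, r(41/14) = 69905/686, r(53/14) = 131387/686, r(65/14) = 220805/686, r(5.5) = 500.5.
Sum = Δx · [r(5/14) + r(17/14) + r(29/14) + ...].
Sum ≈ 1009.40816.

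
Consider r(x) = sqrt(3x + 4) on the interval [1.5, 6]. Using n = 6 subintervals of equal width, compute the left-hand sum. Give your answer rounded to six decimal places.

16.749201

Δx = (6 − 1.5)/6 = 0.75.
Left endpoints: 1.5, 2.25, 3, 3.75, 4.5, 5.25.
r(1.5) ≈ 2.915476, r(2.25) ≈ 3.278719, r(3) ≈ 3.605551, r(3.75) ≈ 3.905125, r(4.5) ≈ 4.183300, r(5.25) ≈ 4.444097.
Sum = Δx · [r(1.5) + r(2.25) + r(3) + ...].
Sum ≈ 16.749201.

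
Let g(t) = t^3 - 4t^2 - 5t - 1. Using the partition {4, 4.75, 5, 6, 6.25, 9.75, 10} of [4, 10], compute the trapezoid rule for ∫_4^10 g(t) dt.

1117.7734375

Subinterval widths: 0.75, 0.25, 1, 0.25, 3.5, 0.25.
g(4) = -21, g(4.75) = -7.828125, g(5) = -1, g(6) = 41, g(6.25) = 55.640625, g(9.75) = 496.859375, g(10) = 549.
On each subinterval the trapezoid contributes (Δt_i/2)·[g(t_{i-1}) + g(t_i)].
Sum = 1117.7734375.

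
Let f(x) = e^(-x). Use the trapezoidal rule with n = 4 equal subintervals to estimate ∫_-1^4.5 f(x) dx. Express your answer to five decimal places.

3.12083

Δx = (4.5 − (-1))/4 = 1.375.
f(-1) ≈ 2.71828, f(0.375) ≈ 0.68729, f(1.75) ≈ 0.17377, f(3.125) ≈ 0.04394, f(4.5) ≈ 0.01111.
T_4 = (Δx/2)·[f(x_0) + 2f(x_1) + 2f(x_2) + 2f(x_3) + f(x_4)].
Sum ≈ 3.12083.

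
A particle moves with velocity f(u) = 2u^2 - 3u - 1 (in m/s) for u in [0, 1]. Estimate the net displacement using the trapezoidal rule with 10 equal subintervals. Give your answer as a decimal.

-1.83

Δu = (1 − 0)/10 = 0.1.
f(0) = -1, f(0.1) = -1.28, f(0.2) = -1.52, f(0.3) = -1.72, f(0.4) = -1.88, f(0.5) = -2, f(0.6) = -2.08, f(0.7) = -2.12, f(0.8) = -2.12, f(0.9) = -2.08, f(1) = -2.
T_10 = (Δu/2)·[f(u_0) + 2f(u_1) + ... + 2f(u_{9}) + f(u_10)].
Sum = -1.83.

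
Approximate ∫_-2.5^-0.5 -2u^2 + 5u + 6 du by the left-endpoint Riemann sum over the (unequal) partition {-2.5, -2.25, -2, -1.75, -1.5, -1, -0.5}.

Subinterval widths: 0.25, 0.25, 0.25, 0.25, 0.5, 0.5.
Left endpoints: -2.5, -2.25, -2, -1.75, -1.5, -1.
f(-2.5) = -19, f(-2.25) = -15.375, f(-2) = -12, f(-1.75) = -8.875, f(-1.5) = -6, f(-1) = -1.
Sum = Σ Δu_i · f(u_i).
Sum = -17.3125.

-17.3125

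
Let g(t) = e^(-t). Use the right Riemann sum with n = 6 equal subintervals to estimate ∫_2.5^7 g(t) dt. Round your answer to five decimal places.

0.05450

Δt = (7 − 2.5)/6 = 0.75.
Right endpoints: 3.25, 4, 4.75, 5.5, 6.25, 7.
g(3.25) ≈ 0.03877, g(4) ≈ 0.01832, g(4.75) ≈ 0.00865, g(5.5) ≈ 0.00409, g(6.25) ≈ 0.00193, g(7) ≈ 0.00091.
Sum = Δt · [g(3.25) + g(4) + g(4.75) + ...].
Sum ≈ 0.05450.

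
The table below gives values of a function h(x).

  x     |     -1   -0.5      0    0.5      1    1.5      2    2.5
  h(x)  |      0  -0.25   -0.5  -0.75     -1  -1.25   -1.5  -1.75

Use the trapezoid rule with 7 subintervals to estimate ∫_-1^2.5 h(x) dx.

Δx = 0.5.
T_7 = (0.5/2)·[0 + 2·(-0.25) + 2·(-0.5) + 2·(-0.75) + 2·(-1) + 2·(-1.25) + 2·(-1.5) + (-1.75)] = -3.0625.

-3.0625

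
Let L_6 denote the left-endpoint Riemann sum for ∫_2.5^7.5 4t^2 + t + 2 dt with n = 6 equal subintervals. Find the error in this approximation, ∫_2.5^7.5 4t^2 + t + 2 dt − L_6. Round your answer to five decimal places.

83.10185

Exact integral: ∫_2.5^7.5 f(t) dt ≈ 576.6666667.
L_6 ≈ 493.5648148.
Error ≈ 576.6666667 − 493.5648148 ≈ 83.10185.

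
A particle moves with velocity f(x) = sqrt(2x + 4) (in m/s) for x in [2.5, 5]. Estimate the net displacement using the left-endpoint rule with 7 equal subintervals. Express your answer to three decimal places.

Δx = (5 − 2.5)/7 = 5/14.
Left endpoints: 2.5, 20/7, 45/14, 25/7, 55/14, 30/7, 65/14.
f(2.5) ≈ 3.000, f(20/7) ≈ 3.117, f(45/14) ≈ 3.229, f(25/7) ≈ 3.338, f(55/14) ≈ 3.443, f(30/7) ≈ 3.546, f(65/14) ≈ 3.645.
Sum = Δx · [f(2.5) + f(20/7) + f(45/14) + ...].
Sum ≈ 8.328.

8.328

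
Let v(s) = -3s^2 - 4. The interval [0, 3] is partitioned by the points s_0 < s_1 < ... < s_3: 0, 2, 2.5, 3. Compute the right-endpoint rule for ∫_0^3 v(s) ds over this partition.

-58.875

Subinterval widths: 2, 0.5, 0.5.
Right endpoints: 2, 2.5, 3.
v(2) = -16, v(2.5) = -22.75, v(3) = -31.
Sum = Σ Δs_i · v(s_i).
Sum = -58.875.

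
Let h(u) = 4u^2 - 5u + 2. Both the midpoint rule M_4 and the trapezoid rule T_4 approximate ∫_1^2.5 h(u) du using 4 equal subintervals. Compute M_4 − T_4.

-0.2109375

M_4 = 9.3046875.
T_4 = 9.515625.
M_4 − T_4 = -0.2109375.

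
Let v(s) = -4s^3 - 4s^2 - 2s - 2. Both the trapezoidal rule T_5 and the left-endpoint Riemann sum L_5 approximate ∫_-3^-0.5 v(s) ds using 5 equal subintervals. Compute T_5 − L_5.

T_5 = 50.625.
L_5 = 70.
T_5 − L_5 = -19.375.

-19.375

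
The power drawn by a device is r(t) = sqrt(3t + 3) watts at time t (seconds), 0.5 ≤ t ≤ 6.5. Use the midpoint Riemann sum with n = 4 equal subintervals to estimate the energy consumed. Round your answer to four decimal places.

Δt = (6.5 − 0.5)/4 = 1.5.
Midpoints: 1.25, 2.75, 4.25, 5.75.
r(1.25) ≈ 2.5981, r(2.75) ≈ 3.3541, r(4.25) ≈ 3.9686, r(5.75) ≈ 4.5000.
Sum = Δt · [r(1.25) + r(2.75) + r(4.25) + r(5.75)].
Sum ≈ 21.6312.

21.6312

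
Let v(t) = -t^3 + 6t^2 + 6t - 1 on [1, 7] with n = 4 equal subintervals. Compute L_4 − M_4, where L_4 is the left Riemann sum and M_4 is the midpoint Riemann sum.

-6.75

L_4 = 222.
M_4 = 228.75.
L_4 − M_4 = -6.75.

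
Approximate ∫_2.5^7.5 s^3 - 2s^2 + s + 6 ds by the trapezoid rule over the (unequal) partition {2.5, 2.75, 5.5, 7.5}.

624.7265625

Subinterval widths: 0.25, 2.75, 2.
f(2.5) = 11.625, f(2.75) = 14.421875, f(5.5) = 117.375, f(7.5) = 322.875.
On each subinterval the trapezoid contributes (Δs_i/2)·[f(s_{i-1}) + f(s_i)].
Sum = 624.7265625.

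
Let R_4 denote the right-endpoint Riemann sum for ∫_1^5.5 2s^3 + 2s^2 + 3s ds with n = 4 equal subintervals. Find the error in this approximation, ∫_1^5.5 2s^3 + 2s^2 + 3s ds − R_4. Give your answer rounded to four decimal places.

Exact integral: ∫_1^5.5 f(s) ds = 611.15625.
R_4 ≈ 858.111328.
Error ≈ 611.15625 − 858.111328 ≈ -246.9551.

-246.9551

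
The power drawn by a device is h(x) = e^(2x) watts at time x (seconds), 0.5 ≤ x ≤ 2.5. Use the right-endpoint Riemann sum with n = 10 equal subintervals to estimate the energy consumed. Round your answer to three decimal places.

Δx = (2.5 − 0.5)/10 = 0.2.
Right endpoints: 0.7, 0.9, 1.1, 1.3, 1.5, 1.7, 1.9, 2.1, 2.3, 2.5.
h(0.7) ≈ 4.055, h(0.9) ≈ 6.050, h(1.1) ≈ 9.025, h(1.3) ≈ 13.464, h(1.5) ≈ 20.086, h(1.7) ≈ 29.964, h(1.9) ≈ 44.701, h(2.1) ≈ 66.686, h(2.3) ≈ 99.484, h(2.5) ≈ 148.413.
Sum = Δx · [h(0.7) + h(0.9) + h(1.1) + ...].
Sum ≈ 88.386.

88.386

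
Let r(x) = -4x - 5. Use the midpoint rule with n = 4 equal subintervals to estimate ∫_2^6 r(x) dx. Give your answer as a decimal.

-84

Δx = (6 − 2)/4 = 1.
Midpoints: 2.5, 3.5, 4.5, 5.5.
r(2.5) = -15, r(3.5) = -19, r(4.5) = -23, r(5.5) = -27.
Sum = Δx · [r(2.5) + r(3.5) + r(4.5) + r(5.5)].
Sum = -84.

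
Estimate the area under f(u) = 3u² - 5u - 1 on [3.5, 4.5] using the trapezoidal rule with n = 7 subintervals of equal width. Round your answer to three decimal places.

27.260

Δu = (4.5 − 3.5)/7 = 1/7.
f(3.5) = 18.25, f(51/14) = 4037/196, f(53/14) = 4521/196, f(55/14) = 5029/196, f(57/14) = 5561/196, f(59/14) = 6117/196, f(61/14) = 6697/196, f(4.5) = 37.25.
T_7 = (Δu/2)·[f(u_0) + 2f(u_1) + ... + 2f(u_{6}) + f(u_7)].
Sum ≈ 27.260.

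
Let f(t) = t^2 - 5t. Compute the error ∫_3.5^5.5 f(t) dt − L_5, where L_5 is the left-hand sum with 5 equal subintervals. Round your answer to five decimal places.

Exact integral: ∫_3.5^5.5 f(t) dt ≈ -3.8333333.
L_5 = -5.38.
Error ≈ -3.8333333 − (-5.38) ≈ 1.54667.

1.54667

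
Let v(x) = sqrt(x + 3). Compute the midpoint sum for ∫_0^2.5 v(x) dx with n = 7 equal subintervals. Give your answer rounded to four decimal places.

5.1354

Δx = (2.5 − 0)/7 = 5/14.
Midpoints: 5/28, 15/28, 25/28, 1.25, 45/28, 55/28, 65/28.
v(5/28) ≈ 1.7829, v(15/28) ≈ 1.8803, v(25/28) ≈ 1.9730, v(1.25) ≈ 2.0616, v(45/28) ≈ 2.1464, v(55/28) ≈ 2.2281, v(65/28) ≈ 2.3068.
Sum = Δx · [v(5/28) + v(15/28) + v(25/28) + ...].
Sum ≈ 5.1354.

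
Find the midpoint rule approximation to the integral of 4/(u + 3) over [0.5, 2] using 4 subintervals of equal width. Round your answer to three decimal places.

1.426

Δu = (2 − 0.5)/4 = 0.375.
Midpoints: 0.6875, 1.0625, 1.4375, 1.8125.
f(0.6875) = 64/59, f(1.0625) = 64/65, f(1.4375) = 64/71, f(1.8125) = 64/77.
Sum = Δu · [f(0.6875) + f(1.0625) + f(1.4375) + f(1.8125)].
Sum ≈ 1.426.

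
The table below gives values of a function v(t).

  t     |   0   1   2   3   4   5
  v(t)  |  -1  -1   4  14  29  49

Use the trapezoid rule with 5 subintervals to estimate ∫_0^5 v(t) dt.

70

Δt = 1.
T_5 = (1/2)·[(-1) + 2·(-1) + 2·4 + 2·14 + 2·29 + 49] = 70.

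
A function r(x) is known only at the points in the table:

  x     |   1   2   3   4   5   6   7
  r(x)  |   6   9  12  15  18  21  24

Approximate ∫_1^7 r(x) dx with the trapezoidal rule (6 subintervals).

Δx = 1.
T_6 = (1/2)·[6 + 2·9 + 2·12 + 2·15 + 2·18 + 2·21 + 24] = 90.

90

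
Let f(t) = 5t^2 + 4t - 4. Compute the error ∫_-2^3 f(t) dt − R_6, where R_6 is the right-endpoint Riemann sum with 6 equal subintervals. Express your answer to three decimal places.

-21.644

Exact integral: ∫_-2^3 f(t) dt ≈ 48.33333.
R_6 ≈ 69.97685.
Error ≈ 48.33333 − 69.97685 ≈ -21.644.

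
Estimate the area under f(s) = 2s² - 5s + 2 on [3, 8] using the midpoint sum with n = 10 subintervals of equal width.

Δs = (8 − 3)/10 = 0.5.
Midpoints: 3.25, 3.75, 4.25, 4.75, 5.25, 5.75, 6.25, 6.75, 7.25, 7.75.
f(3.25) = 6.875, f(3.75) = 11.375, f(4.25) = 16.875, f(4.75) = 23.375, f(5.25) = 30.875, f(5.75) = 39.375, f(6.25) = 48.875, f(6.75) = 59.375, f(7.25) = 70.875, f(7.75) = 83.375.
Sum = Δs · [f(3.25) + f(3.75) + f(4.25) + ...].
Sum = 195.625.

195.625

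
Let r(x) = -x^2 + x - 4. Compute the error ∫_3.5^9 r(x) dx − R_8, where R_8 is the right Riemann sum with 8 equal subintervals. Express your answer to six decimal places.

Exact integral: ∫_3.5^9 r(x) dx ≈ -216.33333333.
R_8 ≈ -238.50878906.
Error ≈ -216.33333333 − (-238.50878906) ≈ 22.175456.

22.175456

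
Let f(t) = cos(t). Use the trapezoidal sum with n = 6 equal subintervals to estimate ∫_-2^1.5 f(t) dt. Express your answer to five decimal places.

Δt = (1.5 − (-2))/6 = 7/12.
f(-2) ≈ -0.41615, f(-17/12) ≈ 0.15352, f(-5/6) ≈ 0.67241, f(-0.25) ≈ 0.96891, f(1/3) ≈ 0.94496, f(11/12) ≈ 0.60847, f(1.5) ≈ 0.07074.
T_6 = (Δt/2)·[f(t_0) + 2f(t_1) + ... + 2f(t_{5}) + f(t_6)].
Sum ≈ 1.85241.

1.85241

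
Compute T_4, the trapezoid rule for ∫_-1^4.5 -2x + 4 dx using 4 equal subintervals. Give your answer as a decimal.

2.75

Δx = (4.5 − (-1))/4 = 1.375.
f(-1) = 6, f(0.375) = 3.25, f(1.75) = 0.5, f(3.125) = -2.25, f(4.5) = -5.
T_4 = (Δx/2)·[f(x_0) + 2f(x_1) + 2f(x_2) + 2f(x_3) + f(x_4)].
Sum = 2.75.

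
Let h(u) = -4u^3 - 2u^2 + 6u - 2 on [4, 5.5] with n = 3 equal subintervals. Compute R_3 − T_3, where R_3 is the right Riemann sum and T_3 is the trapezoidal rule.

-107.25

R_3 = -798.5.
T_3 = -691.25.
R_3 − T_3 = -107.25.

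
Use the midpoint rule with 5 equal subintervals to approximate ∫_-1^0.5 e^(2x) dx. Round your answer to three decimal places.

Δx = (0.5 − (-1))/5 = 0.3.
Midpoints: -0.85, -0.55, -0.25, 0.05, 0.35.
f(-0.85) ≈ 0.183, f(-0.55) ≈ 0.333, f(-0.25) ≈ 0.607, f(0.05) ≈ 1.105, f(0.35) ≈ 2.014.
Sum = Δx · [f(-0.85) + f(-0.55) + f(-0.25) + f(0.05) + f(0.35)].
Sum ≈ 1.272.

1.272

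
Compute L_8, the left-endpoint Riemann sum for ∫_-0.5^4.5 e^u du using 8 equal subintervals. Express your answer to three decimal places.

Δu = (4.5 − (-0.5))/8 = 0.625.
Left endpoints: -0.5, 0.125, 0.75, 1.375, 2, 2.625, 3.25, 3.875.
f(-0.5) ≈ 0.607, f(0.125) ≈ 1.133, f(0.75) ≈ 2.117, f(1.375) ≈ 3.955, f(2) ≈ 7.389, f(2.625) ≈ 13.805, f(3.25) ≈ 25.790, f(3.875) ≈ 48.183.
Sum = Δu · [f(-0.5) + f(0.125) + f(0.75) + ...].
Sum ≈ 64.362.

64.362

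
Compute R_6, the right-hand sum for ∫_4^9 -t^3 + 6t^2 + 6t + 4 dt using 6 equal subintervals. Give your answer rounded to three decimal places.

-141.146

Δt = (9 − 4)/6 = 5/6.
Right endpoints: 29/6, 17/3, 6.5, 22/3, 49/6, 9.
f(29/6) = 13015/216, f(17/3) = 1315/27, f(6.5) = 21.875, f(22/3) = -640/27, f(49/6) = -19765/216, f(9) = -185.
Sum = Δt · [f(29/6) + f(17/3) + f(6.5) + ...].
Sum ≈ -141.146.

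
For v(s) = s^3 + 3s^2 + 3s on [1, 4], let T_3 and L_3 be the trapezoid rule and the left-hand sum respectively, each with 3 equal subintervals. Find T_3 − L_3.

T_3 = 154.5.
L_3 = 96.
T_3 − L_3 = 58.5.

58.5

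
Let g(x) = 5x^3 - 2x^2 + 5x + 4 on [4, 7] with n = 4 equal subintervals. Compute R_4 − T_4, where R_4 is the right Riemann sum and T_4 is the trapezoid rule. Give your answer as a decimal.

R_4 = 3116.390625.
T_4 = 2612.390625.
R_4 − T_4 = 504.

504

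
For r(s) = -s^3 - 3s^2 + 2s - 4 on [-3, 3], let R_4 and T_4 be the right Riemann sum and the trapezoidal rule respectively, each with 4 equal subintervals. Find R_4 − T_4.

R_4 = -116.25.
T_4 = -84.75.
R_4 − T_4 = -31.5.

-31.5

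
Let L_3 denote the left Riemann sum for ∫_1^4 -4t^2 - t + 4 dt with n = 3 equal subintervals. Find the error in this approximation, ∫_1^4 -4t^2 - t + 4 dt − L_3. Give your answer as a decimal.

-29.5

Exact integral: ∫_1^4 f(t) dt = -79.5.
L_3 = -50.
Error = -79.5 − (-50) = -29.5.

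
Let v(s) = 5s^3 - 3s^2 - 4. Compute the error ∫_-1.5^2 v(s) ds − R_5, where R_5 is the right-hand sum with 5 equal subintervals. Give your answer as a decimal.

-18.283125

Exact integral: ∫_-1.5^2 v(s) ds = -11.703125.
R_5 = 6.58.
Error = -11.703125 − 6.58 = -18.283125.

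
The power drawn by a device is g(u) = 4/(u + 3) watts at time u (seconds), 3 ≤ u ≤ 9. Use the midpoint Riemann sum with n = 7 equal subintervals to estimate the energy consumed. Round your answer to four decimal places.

2.7700

Δu = (9 − 3)/7 = 6/7.
Midpoints: 24/7, 30/7, 36/7, 6, 48/7, 54/7, 60/7.
g(24/7) = 28/45, g(30/7) = 28/51, g(36/7) = 28/57, g(6) = 4/9, g(48/7) = 28/69, g(54/7) = 28/75, g(60/7) = 28/81.
Sum = Δu · [g(24/7) + g(30/7) + g(36/7) + ...].
Sum ≈ 2.7700.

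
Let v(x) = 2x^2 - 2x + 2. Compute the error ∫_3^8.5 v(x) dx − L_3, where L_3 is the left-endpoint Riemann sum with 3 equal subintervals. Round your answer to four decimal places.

99.7130

Exact integral: ∫_3^8.5 v(x) dx ≈ 339.166667.
L_3 ≈ 239.453704.
Error ≈ 339.166667 − 239.453704 ≈ 99.7130.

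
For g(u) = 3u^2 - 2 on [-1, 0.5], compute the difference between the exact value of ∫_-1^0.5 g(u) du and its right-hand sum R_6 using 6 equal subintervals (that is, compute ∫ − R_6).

0.234375

Exact integral: ∫_-1^0.5 g(u) du = -1.875.
R_6 = -2.109375.
Error = -1.875 − (-2.109375) = 0.234375.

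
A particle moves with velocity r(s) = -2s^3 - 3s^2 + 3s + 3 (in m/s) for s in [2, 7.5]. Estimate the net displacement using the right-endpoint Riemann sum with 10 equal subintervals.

-2167.9659375

Δs = (7.5 − 2)/10 = 0.55.
Right endpoints: 2.55, 3.1, 3.65, 4.2, 4.75, 5.3, 5.85, 6.4, 6.95, 7.5.
r(2.55) = -42.02025, r(3.1) = -76.112, r(3.65) = -123.27175, r(4.2) = -185.496, r(4.75) = -264.78125, r(5.3) = -363.124, r(5.85) = -482.52075, r(6.4) = -624.968, r(6.95) = -792.46225, r(7.5) = -987.
Sum = Δs · [r(2.55) + r(3.1) + r(3.65) + ...].
Sum = -2167.9659375.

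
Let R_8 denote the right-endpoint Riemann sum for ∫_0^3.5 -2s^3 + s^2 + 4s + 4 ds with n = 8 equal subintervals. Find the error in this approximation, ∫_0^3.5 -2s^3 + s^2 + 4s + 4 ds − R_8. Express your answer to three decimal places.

Exact integral: ∫_0^3.5 f(s) ds ≈ -22.23958.
R_8 ≈ -36.31592.
Error ≈ -22.23958 − (-36.31592) ≈ 14.076.

14.076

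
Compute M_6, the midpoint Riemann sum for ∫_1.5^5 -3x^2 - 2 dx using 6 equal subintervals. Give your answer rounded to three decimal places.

Δx = (5 − 1.5)/6 = 7/12.
Midpoints: 43/24, 2.375, 71/24, 85/24, 4.125, 113/24.
f(43/24) = -2233/192, f(2.375) = -18.921875, f(71/24) = -5425/192, f(85/24) = -7609/192, f(4.125) = -53.046875, f(113/24) = -13153/192.
Sum = Δx · [f(43/24) + f(2.375) + f(71/24) + ...].
Sum ≈ -128.327.

-128.327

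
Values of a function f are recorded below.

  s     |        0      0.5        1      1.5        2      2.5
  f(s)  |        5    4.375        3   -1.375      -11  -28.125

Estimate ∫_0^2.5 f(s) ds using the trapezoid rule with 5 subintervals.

Δs = 0.5.
T_5 = (0.5/2)·[5 + 2·4.375 + 2·3 + 2·(-1.375) + 2·(-11) + (-28.125)] = -8.28125.

-8.28125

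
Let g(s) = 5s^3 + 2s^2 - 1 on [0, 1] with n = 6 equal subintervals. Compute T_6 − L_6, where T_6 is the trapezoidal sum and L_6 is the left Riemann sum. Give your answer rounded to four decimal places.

T_6 ≈ 0.960648.
L_6 ≈ 0.377315.
T_6 − L_6 ≈ 0.5833.

0.5833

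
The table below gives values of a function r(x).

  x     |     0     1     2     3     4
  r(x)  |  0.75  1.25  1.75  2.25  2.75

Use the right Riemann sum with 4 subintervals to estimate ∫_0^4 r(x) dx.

8

Δx = 1.
Sum = 1·[1.25 + 1.75 + 2.25 + 2.75] = 8.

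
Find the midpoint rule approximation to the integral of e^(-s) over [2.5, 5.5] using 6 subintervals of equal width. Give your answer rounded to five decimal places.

Δs = (5.5 − 2.5)/6 = 0.5.
Midpoints: 2.75, 3.25, 3.75, 4.25, 4.75, 5.25.
f(2.75) ≈ 0.06393, f(3.25) ≈ 0.03877, f(3.75) ≈ 0.02352, f(4.25) ≈ 0.01426, f(4.75) ≈ 0.00865, f(5.25) ≈ 0.00525.
Sum = Δs · [f(2.75) + f(3.25) + f(3.75) + ...].
Sum ≈ 0.07719.

0.07719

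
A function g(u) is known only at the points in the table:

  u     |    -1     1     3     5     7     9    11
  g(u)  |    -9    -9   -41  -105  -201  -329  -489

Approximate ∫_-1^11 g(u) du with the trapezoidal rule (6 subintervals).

Δu = 2.
T_6 = (2/2)·[(-9) + 2·(-9) + 2·(-41) + 2·(-105) + 2·(-201) + 2·(-329) + (-489)] = -1868.

-1868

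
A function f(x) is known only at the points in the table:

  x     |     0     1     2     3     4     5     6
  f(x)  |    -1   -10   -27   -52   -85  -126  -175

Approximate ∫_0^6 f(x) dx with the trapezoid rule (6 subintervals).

Δx = 1.
T_6 = (1/2)·[(-1) + 2·(-10) + 2·(-27) + 2·(-52) + 2·(-85) + 2·(-126) + (-175)] = -388.

-388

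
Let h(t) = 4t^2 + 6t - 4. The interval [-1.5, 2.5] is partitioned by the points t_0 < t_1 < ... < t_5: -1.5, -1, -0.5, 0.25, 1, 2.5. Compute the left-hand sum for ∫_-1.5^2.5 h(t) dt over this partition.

-2.1875

Subinterval widths: 0.5, 0.5, 0.75, 0.75, 1.5.
Left endpoints: -1.5, -1, -0.5, 0.25, 1.
h(-1.5) = -4, h(-1) = -6, h(-0.5) = -6, h(0.25) = -2.25, h(1) = 6.
Sum = Σ Δt_i · h(t_i).
Sum = -2.1875.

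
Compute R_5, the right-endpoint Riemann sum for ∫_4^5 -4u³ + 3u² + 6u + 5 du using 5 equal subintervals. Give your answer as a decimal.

Δu = (5 − 4)/5 = 0.2.
Right endpoints: 4.2, 4.4, 4.6, 4.8, 5.
f(4.2) = -213.232, f(4.4) = -251.256, f(4.6) = -293.264, f(4.8) = -339.448, f(5) = -390.
Sum = Δu · [f(4.2) + f(4.4) + f(4.6) + f(4.8) + f(5)].
Sum = -297.44.

-297.44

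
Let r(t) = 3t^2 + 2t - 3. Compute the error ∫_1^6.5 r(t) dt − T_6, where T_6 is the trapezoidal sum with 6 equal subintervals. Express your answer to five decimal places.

-2.31076

Exact integral: ∫_1^6.5 r(t) dt = 298.375.
T_6 ≈ 300.6857639.
Error ≈ 298.375 − 300.6857639 ≈ -2.31076.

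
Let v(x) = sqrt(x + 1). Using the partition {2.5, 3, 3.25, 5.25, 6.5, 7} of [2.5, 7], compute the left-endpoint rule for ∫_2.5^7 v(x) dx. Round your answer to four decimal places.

10.0528

Subinterval widths: 0.5, 0.25, 2, 1.25, 0.5.
Left endpoints: 2.5, 3, 3.25, 5.25, 6.5.
v(2.5) ≈ 1.8708, v(3) ≈ 2.0000, v(3.25) ≈ 2.0616, v(5.25) ≈ 2.5000, v(6.5) ≈ 2.7386.
Sum = Σ Δx_i · v(x_i).
Sum ≈ 10.0528.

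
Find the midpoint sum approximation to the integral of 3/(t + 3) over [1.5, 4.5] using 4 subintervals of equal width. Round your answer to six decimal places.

1.530269

Δt = (4.5 − 1.5)/4 = 0.75.
Midpoints: 1.875, 2.625, 3.375, 4.125.
f(1.875) = 8/13, f(2.625) = 8/15, f(3.375) = 8/17, f(4.125) = 8/19.
Sum = Δt · [f(1.875) + f(2.625) + f(3.375) + f(4.125)].
Sum ≈ 1.530269.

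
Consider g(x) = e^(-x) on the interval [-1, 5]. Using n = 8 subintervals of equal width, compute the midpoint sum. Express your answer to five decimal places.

2.64902

Δx = (5 − (-1))/8 = 0.75.
Midpoints: -0.625, 0.125, 0.875, 1.625, 2.375, 3.125, 3.875, 4.625.
g(-0.625) ≈ 1.86825, g(0.125) ≈ 0.88250, g(0.875) ≈ 0.41686, g(1.625) ≈ 0.19691, g(2.375) ≈ 0.09301, g(3.125) ≈ 0.04394, g(3.875) ≈ 0.02075, g(4.625) ≈ 0.00980.
Sum = Δx · [g(-0.625) + g(0.125) + g(0.875) + ...].
Sum ≈ 2.64902.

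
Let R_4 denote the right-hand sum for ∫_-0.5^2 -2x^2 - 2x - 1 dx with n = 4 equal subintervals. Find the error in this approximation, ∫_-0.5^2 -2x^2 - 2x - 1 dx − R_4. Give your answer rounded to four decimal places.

4.2318

Exact integral: ∫_-0.5^2 f(x) dx ≈ -11.666667.
R_4 = -15.8984375.
Error ≈ -11.666667 − (-15.8984375) ≈ 4.2318.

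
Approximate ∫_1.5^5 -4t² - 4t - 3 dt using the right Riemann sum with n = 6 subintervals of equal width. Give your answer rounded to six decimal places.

Δt = (5 − 1.5)/6 = 7/12.
Right endpoints: 25/12, 8/3, 3.25, 23/6, 53/12, 5.
f(25/12) = -1033/36, f(8/3) = -379/9, f(3.25) = -58.25, f(23/6) = -694/9, f(53/12) = -3553/36, f(5) = -123.
Sum = Δt · [f(25/12) + f(8/3) + f(3.25) + ...].
Sum ≈ -249.585648.

-249.585648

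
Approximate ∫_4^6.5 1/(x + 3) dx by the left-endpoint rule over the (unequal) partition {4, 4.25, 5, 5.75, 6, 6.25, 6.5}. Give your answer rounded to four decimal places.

Subinterval widths: 0.25, 0.75, 0.75, 0.25, 0.25, 0.25.
Left endpoints: 4, 4.25, 5, 5.75, 6, 6.25.
f(4) = 1/7, f(4.25) = 4/29, f(5) = 0.125, f(5.75) = 4/35, f(6) = 1/9, f(6.25) = 4/37.
Sum = Σ Δx_i · f(x_i).
Sum ≈ 0.3163.

0.3163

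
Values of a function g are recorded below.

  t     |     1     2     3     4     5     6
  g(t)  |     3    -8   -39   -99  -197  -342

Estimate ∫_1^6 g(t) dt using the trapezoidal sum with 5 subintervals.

-512.5

Δt = 1.
T_5 = (1/2)·[3 + 2·(-8) + 2·(-39) + 2·(-99) + 2·(-197) + (-342)] = -512.5.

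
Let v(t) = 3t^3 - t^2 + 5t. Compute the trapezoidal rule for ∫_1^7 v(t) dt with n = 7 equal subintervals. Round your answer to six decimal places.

1831.714286

Δt = (7 − 1)/7 = 6/7.
v(1) = 7, v(13/7) = 8593/343, v(19/7) = 22705/343, v(25/7) = 48625/343, v(31/7) = 90241/343, v(37/7) = 151441/343, v(43/7) = 236113/343, v(7) = 1015.
T_7 = (Δt/2)·[v(t_0) + 2v(t_1) + ... + 2v(t_{6}) + v(t_7)].
Sum ≈ 1831.714286.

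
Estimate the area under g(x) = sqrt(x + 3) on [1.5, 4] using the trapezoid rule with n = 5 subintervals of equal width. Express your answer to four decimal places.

5.9819

Δx = (4 − 1.5)/5 = 0.5.
g(1.5) ≈ 2.1213, g(2) ≈ 2.2361, g(2.5) ≈ 2.3452, g(3) ≈ 2.4495, g(3.5) ≈ 2.5495, g(4) ≈ 2.6458.
T_5 = (Δx/2)·[g(x_0) + 2g(x_1) + ... + 2g(x_{4}) + g(x_5)].
Sum ≈ 5.9819.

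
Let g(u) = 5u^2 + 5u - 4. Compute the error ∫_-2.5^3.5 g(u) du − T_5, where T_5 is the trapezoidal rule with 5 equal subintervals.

-7.2

Exact integral: ∫_-2.5^3.5 g(u) du = 88.5.
T_5 = 95.7.
Error = 88.5 − 95.7 = -7.2.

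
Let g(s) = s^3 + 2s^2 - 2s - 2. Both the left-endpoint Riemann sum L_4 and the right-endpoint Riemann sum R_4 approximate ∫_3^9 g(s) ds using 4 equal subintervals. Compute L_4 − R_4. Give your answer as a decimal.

L_4 = 1423.5.
R_4 = 2674.5.
L_4 − R_4 = -1251.

-1251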